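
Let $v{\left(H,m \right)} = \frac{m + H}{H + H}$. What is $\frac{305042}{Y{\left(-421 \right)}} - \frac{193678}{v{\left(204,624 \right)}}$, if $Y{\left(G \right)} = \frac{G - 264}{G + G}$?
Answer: $\frac{13211569496}{47265} \approx 2.7952 \cdot 10^{5}$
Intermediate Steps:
$v{\left(H,m \right)} = \frac{H + m}{2 H}$
$Y{\left(G \right)} = \frac{-264 + G}{2 G}$
$\frac{305042}{Y{\left(-421 \right)}} - \frac{193678}{v{\left(204,624 \right)}} = \frac{305042}{\frac{1}{2} \frac{1}{-421} \left(-264 - 421\right)} - \frac{193678}{\frac{1}{2} \cdot \frac{1}{204} \left(204 + 624\right)} = \frac{305042}{\frac{1}{2} \left(- \frac{1}{421}\right) \left(-685\right)} - \frac{193678}{\frac{1}{2} \cdot \frac{1}{204} \cdot 828} = \frac{305042}{\frac{685}{842}} - \frac{193678}{\frac{69}{34}} = 305042 \cdot \frac{842}{685} - \frac{6585052}{69} = \frac{256845364}{685} - \frac{6585052}{69} = \frac{13211569496}{47265}$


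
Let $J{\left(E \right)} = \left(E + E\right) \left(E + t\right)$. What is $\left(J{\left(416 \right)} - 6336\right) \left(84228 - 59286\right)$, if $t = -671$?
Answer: $-5449727232$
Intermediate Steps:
$J{\left(E \right)} = 2 E \left(-671 + E\right)$ ($J{\left(E \right)} = \left(E + E\right) \left(E - 671\right) = 2 E \left(-671 + E\right)$)
$\left(J{\left(416 \right)} - 6336\right) \left(84228 - 59286\right) = \left(2 \cdot 416 \left(-671 + 416\right) - 6336\right) \left(84228 - 59286\right) = \left(2 \cdot 416 \left(-255\right) - 6336\right) 24942 = \left(-212160 - 6336\right) 24942 = \left(-218496\right) 24942 = -5449727232$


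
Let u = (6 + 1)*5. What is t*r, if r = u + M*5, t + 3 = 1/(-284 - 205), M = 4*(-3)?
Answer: 36700/489 ≈ 75.051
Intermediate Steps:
M = -12
u = 35 (u = 7*5 = 35)
t = -1468/489 (t = -3 + 1/(-284 - 205) = -3 + 1/(-489) = -3 - 1/489 = -1468/489 ≈ -3.0020)
r = -25 (r = 35 - 12*5 = 35 - 60 = -25)
t*r = -1468/489*(-25) = 36700/489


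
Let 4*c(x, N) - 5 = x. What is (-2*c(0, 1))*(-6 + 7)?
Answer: -5/2 ≈ -2.5000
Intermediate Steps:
c(x, N) = 5/4 + x/4
(-2*c(0, 1))*(-6 + 7) = (-2*(5/4 + (¼)*0))*(-6 + 7) = -2*(5/4 + 0)*1 = -2*5/4*1 = -5/2*1 = -5/2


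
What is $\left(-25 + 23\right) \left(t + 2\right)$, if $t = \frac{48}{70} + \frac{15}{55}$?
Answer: $- \frac{2278}{385} \approx -5.9169$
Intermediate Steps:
$t = \frac{369}{385}$ ($t = 48 \cdot \frac{1}{70} + 15 \cdot \frac{1}{55} = \frac{24}{35} + \frac{3}{11} = \frac{369}{385} \approx 0.95844$)
$\left(-25 + 23\right) \left(t + 2\right) = \left(-25 + 23\right) \left(\frac{369}{385} + 2\right) = \left(-2\right) \frac{1139}{385} = - \frac{2278}{385}$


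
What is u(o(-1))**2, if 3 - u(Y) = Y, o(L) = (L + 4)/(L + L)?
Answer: 81/4 ≈ 20.250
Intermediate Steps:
o(L) = (4 + L)/(2*L) (o(L) = (4 + L)/((2*L)) = (4 + L)*(1/(2*L)) = (4 + L)/(2*L))
u(Y) = 3 - Y
u(o(-1))**2 = (3 - (4 - 1)/(2*(-1)))**2 = (3 - (-1)*3/2)**2 = (3 - 1*(-3/2))**2 = (3 + 3/2)**2 = (9/2)**2 = 81/4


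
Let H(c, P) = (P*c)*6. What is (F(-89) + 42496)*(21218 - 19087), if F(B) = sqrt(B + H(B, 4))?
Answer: 90558976 + 10655*I*sqrt(89) ≈ 9.0559e+7 + 1.0052e+5*I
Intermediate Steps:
H(c, P) = 6*P*c
F(B) = 5*sqrt(B) (F(B) = sqrt(B + 6*4*B) = sqrt(B + 24*B) = sqrt(25*B) = 5*sqrt(B))
(F(-89) + 42496)*(21218 - 19087) = (5*sqrt(-89) + 42496)*(21218 - 19087) = (5*(I*sqrt(89)) + 42496)*2131 = (5*I*sqrt(89) + 42496)*2131 = (42496 + 5*I*sqrt(89))*2131 = 90558976 + 10655*I*sqrt(89)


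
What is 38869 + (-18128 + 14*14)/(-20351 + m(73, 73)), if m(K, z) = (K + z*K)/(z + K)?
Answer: 394801399/10157 ≈ 38870.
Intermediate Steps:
m(K, z) = (K + K*z)/(K + z)
38869 + (-18128 + 14*14)/(-20351 + m(73, 73)) = 38869 + (-18128 + 14*14)/(-20351 + 73*(1 + 73)/(73 + 73)) = 38869 + (-18128 + 196)/(-20351 + 73*74/146) = 38869 - 17932/(-20351 + 73*(1/146)*74) = 38869 - 17932/(-20351 + 37) = 38869 - 17932/(-20314) = 38869 - 17932*(-1/20314) = 38869 + 8966/10157 = 394801399/10157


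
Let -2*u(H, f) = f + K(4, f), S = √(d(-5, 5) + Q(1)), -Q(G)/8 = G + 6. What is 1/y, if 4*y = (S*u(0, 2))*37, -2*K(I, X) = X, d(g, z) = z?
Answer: 8*I*√51/1887 ≈ 0.030276*I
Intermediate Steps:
Q(G) = -48 - 8*G (Q(G) = -8*(G + 6) = -8*(6 + G) = -48 - 8*G)
K(I, X) = -X/2
S = I*√51 (S = √(5 + (-48 - 8*1)) = √(5 + (-48 - 8)) = √(5 - 56) = √(-51) = I*√51 ≈ 7.1414*I)
u(H, f) = -f/4 (u(H, f) = -(f - f/2)/2 = -f/4)
y = -37*I*√51/8 (y = (((I*√51)*(-¼*2))*37)/4 = (((I*√51)*(-½))*37)/4 = (-I*√51/2*37)/4 = (-37*I*√51/2)/4 = -37*I*√51/8 ≈ -33.029*I)
1/y = 1/(-37*I*√51/8) = 8*I*√51/1887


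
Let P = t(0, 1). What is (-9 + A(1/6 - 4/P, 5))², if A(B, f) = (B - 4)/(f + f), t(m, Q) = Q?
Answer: 344569/3600 ≈ 95.714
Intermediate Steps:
P = 1
A(B, f) = (-4 + B)/(2*f) (A(B, f) = (-4 + B)/((2*f)) = (-4 + B)*(1/(2*f)) = (-4 + B)/(2*f))
(-9 + A(1/6 - 4/P, 5))² = (-9 + (½)*(-4 + (1/6 - 4/1))/5)² = (-9 + (½)*(⅕)*(-4 + (1*(⅙) - 4*1)))² = (-9 + (½)*(⅕)*(-4 + (⅙ - 4)))² = (-9 + (½)*(⅕)*(-4 - 23/6))² = (-9 + (½)*(⅕)*(-47/6))² = (-9 - 47/60)² = (-587/60)² = 344569/3600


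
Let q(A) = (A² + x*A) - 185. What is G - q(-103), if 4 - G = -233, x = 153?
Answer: 5572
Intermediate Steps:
q(A) = -185 + A² + 153*A (q(A) = (A² + 153*A) - 185 = -185 + A² + 153*A)
G = 237 (G = 4 - 1*(-233) = 4 + 233 = 237)
G - q(-103) = 237 - (-185 + (-103)² + 153*(-103)) = 237 - (-185 + 10609 - 15759) = 237 - 1*(-5335) = 237 + 5335 = 5572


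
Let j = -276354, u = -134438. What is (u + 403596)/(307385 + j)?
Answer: 269158/31031 ≈ 8.6738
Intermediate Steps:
(u + 403596)/(307385 + j) = (-134438 + 403596)/(307385 - 276354) = 269158/31031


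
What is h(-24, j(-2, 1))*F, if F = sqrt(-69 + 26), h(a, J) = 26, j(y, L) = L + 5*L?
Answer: 26*I*sqrt(43) ≈ 170.49*I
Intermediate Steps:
j(y, L) = 6*L
F = I*sqrt(43) (F = sqrt(-43) = I*sqrt(43) ≈ 6.5574*I)
h(-24, j(-2, 1))*F = 26*(I*sqrt(43)) = 26*I*sqrt(43)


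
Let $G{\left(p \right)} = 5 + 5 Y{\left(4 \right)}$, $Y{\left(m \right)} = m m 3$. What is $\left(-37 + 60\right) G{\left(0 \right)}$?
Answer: $5635$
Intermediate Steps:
$Y{\left(m \right)} = 3 m^{2}$ ($Y{\left(m \right)} = m^{2} \cdot 3 = 3 m^{2}$)
$G{\left(p \right)} = 245$ ($G{\left(p \right)} = 5 + 5 \cdot 3 \cdot 4^{2} = 5 + 5 \cdot 3 \cdot 16 = 5 + 5 \cdot 48 = 5 + 240 = 245$)
$\left(-37 + 60\right) G{\left(0 \right)} = \left(-37 + 60\right) 245 = 23 \cdot 245 = 5635$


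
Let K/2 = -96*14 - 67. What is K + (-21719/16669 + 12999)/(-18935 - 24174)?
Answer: -2028060483674/718583921 ≈ -2822.3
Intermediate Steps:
K = -2822 (K = 2*(-96*14 - 67) = 2*(-1344 - 67) = 2*(-1411) = -2822)
K + (-21719/16669 + 12999)/(-18935 - 24174) = -2822 + (-21719/16669 + 12999)/(-18935 - 24174) = -2822 + (-21719*1/16669 + 12999)/(-43109) = -2822 + (-21719/16669 + 12999)*(-1/43109) = -2822 + (216658612/16669)*(-1/43109) = -2822 - 216658612/718583921 = -2028060483674/718583921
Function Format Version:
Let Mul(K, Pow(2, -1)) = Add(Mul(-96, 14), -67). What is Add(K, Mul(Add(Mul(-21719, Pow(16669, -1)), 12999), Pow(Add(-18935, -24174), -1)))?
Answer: Rational(-2028060483674, 718583921) ≈ -2822.3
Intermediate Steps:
K = -2822 (K = Mul(2, Add(Mul(-96, 14), -67)) = Mul(2, Add(-1344, -67)) = Mul(2, -1411) = -2822)
Add(K, Mul(Add(Mul(-21719, Pow(16669, -1)), 12999), Pow(Add(-18935, -24174), -1))) = Add(-2822, Mul(Add(Mul(-21719, Pow(16669, -1)), 12999), Pow(Add(-18935, -24174), -1))) = Add(-2822, Mul(Add(Mul(-21719, Rational(1, 16669)), 12999), Pow(-43109, -1))) = Add(-2822, Mul(Add(Rational(-21719, 16669), 12999), Rational(-1, 43109))) = Add(-2822, Mul(Rational(216658612, 16669), Rational(-1, 43109))) = Add(-2822, Rational(-216658612, 718583921)) = Rational(-2028060483674, 718583921)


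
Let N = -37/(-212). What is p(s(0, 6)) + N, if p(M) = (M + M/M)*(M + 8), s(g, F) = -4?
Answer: -2507/212 ≈ -11.825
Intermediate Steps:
N = 37/212 (N = -37*(-1/212) = 37/212 ≈ 0.17453)
p(M) = (1 + M)*(8 + M) (p(M) = (M + 1)*(8 + M) = (1 + M)*(8 + M))
p(s(0, 6)) + N = (8 + (-4)**2 + 9*(-4)) + 37/212 = (8 + 16 - 36) + 37/212 = -12 + 37/212 = -2507/212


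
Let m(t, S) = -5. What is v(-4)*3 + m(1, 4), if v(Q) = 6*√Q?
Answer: -5 + 36*I ≈ -5.0 + 36.0*I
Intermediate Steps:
v(-4)*3 + m(1, 4) = (6*√(-4))*3 - 5 = (6*(2*I))*3 - 5 = (12*I)*3 - 5 = 36*I - 5 = -5 + 36*I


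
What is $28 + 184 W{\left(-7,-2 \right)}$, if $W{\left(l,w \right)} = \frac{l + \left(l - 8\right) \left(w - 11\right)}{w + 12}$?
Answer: $\frac{17436}{5} \approx 3487.2$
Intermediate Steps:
$W{\left(l,w \right)} = \frac{l + \left(-11 + w\right) \left(-8 + l\right)}{12 + w}$ ($W{\left(l,w \right)} = \frac{l + \left(-8 + l\right) \left(-11 + w\right)}{12 + w} = \frac{l + \left(-11 + w\right) \left(-8 + l\right)}{12 + w}$)
$28 + 184 W{\left(-7,-2 \right)} = 28 + 184 \frac{88 - -70 - -16 - -14}{12 - 2} = 28 + 184 \frac{88 + 70 + 16 + 14}{10} = 28 + 184 \cdot \frac{1}{10} \cdot 188 = 28 + 184 \cdot \frac{94}{5} = 28 + \frac{17296}{5} = \frac{17436}{5}$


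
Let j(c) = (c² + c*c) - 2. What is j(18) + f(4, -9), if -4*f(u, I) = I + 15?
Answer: 1289/2 ≈ 644.50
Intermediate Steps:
f(u, I) = -15/4 - I/4 (f(u, I) = -(I + 15)/4 = -(15 + I)/4 = -15/4 - I/4)
j(c) = -2 + 2*c² (j(c) = (c² + c²) - 2 = 2*c² - 2 = -2 + 2*c²)
j(18) + f(4, -9) = (-2 + 2*18²) + (-15/4 - ¼*(-9)) = (-2 + 2*324) + (-15/4 + 9/4) = (-2 + 648) - 3/2 = 646 - 3/2 = 1289/2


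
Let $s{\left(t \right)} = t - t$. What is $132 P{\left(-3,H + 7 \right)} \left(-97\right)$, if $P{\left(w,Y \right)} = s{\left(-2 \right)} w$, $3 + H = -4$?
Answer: $0$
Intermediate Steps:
$H = -7$ ($H = -3 - 4 = -7$)
$s{\left(t \right)} = 0$
$P{\left(w,Y \right)} = 0$ ($P{\left(w,Y \right)} = 0 w = 0$)
$132 P{\left(-3,H + 7 \right)} \left(-97\right) = 132 \cdot 0 \left(-97\right) = 0 \left(-97\right) = 0$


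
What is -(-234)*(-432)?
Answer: -101088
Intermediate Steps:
-(-234)*(-432) = -18*5616 = -101088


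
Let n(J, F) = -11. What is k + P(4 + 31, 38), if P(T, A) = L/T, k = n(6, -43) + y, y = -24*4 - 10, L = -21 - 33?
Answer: -4149/35 ≈ -118.54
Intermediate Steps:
L = -54
y = -106 (y = -96 - 10 = -106)
k = -117 (k = -11 - 106 = -117)
P(T, A) = -54/T
k + P(4 + 31, 38) = -117 - 54/(4 + 31) = -117 - 54/35 = -4149/35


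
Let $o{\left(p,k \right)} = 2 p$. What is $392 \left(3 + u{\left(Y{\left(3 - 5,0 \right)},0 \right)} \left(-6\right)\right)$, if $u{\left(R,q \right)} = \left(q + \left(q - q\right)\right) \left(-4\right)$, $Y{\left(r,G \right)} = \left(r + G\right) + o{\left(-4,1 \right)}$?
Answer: $1176$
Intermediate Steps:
$Y{\left(r,G \right)} = -8 + G + r$ ($Y{\left(r,G \right)} = \left(r + G\right) + 2 \left(-4\right) = \left(G + r\right) - 8 = -8 + G + r$)
$u{\left(R,q \right)} = - 4 q$ ($u{\left(R,q \right)} = \left(q + 0\right) \left(-4\right) = q \left(-4\right) = - 4 q$)
$392 \left(3 + u{\left(Y{\left(3 - 5,0 \right)},0 \right)} \left(-6\right)\right) = 392 \left(3 + \left(-4\right) 0 \left(-6\right)\right) = 392 \left(3 + 0 \left(-6\right)\right) = 392 \left(3 + 0\right) = 392 \cdot 3 = 1176$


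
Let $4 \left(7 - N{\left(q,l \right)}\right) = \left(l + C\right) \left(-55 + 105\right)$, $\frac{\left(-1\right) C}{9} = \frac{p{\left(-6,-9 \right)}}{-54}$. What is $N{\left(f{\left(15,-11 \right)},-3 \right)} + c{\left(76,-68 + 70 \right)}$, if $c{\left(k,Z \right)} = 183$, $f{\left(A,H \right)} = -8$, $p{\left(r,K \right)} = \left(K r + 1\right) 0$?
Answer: $\frac{455}{2} \approx 227.5$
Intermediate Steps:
$p{\left(r,K \right)} = 0$ ($p{\left(r,K \right)} = \left(1 + K r\right) 0 = 0$)
$C = 0$ ($C = - 9 \frac{0}{-54} = - 9 \cdot 0 \left(- \frac{1}{54}\right) = \left(-9\right) 0 = 0$)
$N{\left(q,l \right)} = 7 - \frac{25 l}{2}$ ($N{\left(q,l \right)} = 7 - \frac{\left(l + 0\right) \left(-55 + 105\right)}{4} = 7 - \frac{l 50}{4} = 7 - \frac{50 l}{4} = 7 - \frac{25 l}{2}$)
$N{\left(f{\left(15,-11 \right)},-3 \right)} + c{\left(76,-68 + 70 \right)} = \left(7 - - \frac{75}{2}\right) + 183 = \left(7 + \frac{75}{2}\right) + 183 = \frac{89}{2} + 183 = \frac{455}{2}$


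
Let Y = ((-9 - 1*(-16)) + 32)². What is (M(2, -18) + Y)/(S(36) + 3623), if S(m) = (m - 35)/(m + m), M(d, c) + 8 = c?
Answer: 107640/260857 ≈ 0.41264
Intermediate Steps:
M(d, c) = -8 + c
S(m) = (-35 + m)/(2*m) (S(m) = (-35 + m)/((2*m)) = (-35 + m)*(1/(2*m)) = (-35 + m)/(2*m))
Y = 1521 (Y = ((-9 + 16) + 32)² = (7 + 32)² = 39² = 1521)
(M(2, -18) + Y)/(S(36) + 3623) = ((-8 - 18) + 1521)/((½)*(-35 + 36)/36 + 3623) = (-26 + 1521)/((½)*(1/36)*1 + 3623) = 1495/(1/72 + 3623) = 1495/(260857/72) = 1495*(72/260857) = 107640/260857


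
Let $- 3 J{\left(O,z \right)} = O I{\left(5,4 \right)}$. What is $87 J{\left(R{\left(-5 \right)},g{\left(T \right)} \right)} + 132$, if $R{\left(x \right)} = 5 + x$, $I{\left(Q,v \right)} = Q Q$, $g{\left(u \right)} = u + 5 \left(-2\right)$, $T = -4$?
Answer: $132$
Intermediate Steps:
$g{\left(u \right)} = -10 + u$ ($g{\left(u \right)} = u - 10 = -10 + u$)
$I{\left(Q,v \right)} = Q^{2}$
$J{\left(O,z \right)} = - \frac{25 O}{3}$ ($J{\left(O,z \right)} = - \frac{O 5^{2}}{3} = - \frac{O 25}{3} = - \frac{25 O}{3}$)
$87 J{\left(R{\left(-5 \right)},g{\left(T \right)} \right)} + 132 = 87 \left(- \frac{25 \left(5 - 5\right)}{3}\right) + 132 = 87 \left(\left(- \frac{25}{3}\right) 0\right) + 132 = 87 \cdot 0 + 132 = 0 + 132 = 132$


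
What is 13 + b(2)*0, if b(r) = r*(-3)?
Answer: 13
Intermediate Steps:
b(r) = -3*r
13 + b(2)*0 = 13 - 3*2*0 = 13 - 6*0 = 13 + 0 = 13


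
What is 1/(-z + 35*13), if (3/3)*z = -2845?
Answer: 1/3300 ≈ 0.00030303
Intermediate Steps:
z = -2845
1/(-z + 35*13) = 1/(-1*(-2845) + 35*13) = 1/(2845 + 455) = 1/3300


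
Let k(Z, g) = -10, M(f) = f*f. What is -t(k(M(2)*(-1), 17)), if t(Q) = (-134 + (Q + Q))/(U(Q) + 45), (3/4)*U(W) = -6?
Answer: 154/37 ≈ 4.1622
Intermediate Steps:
U(W) = -8 (U(W) = (4/3)*(-6) = -8)
M(f) = f²
t(Q) = -134/37 + 2*Q/37 (t(Q) = (-134 + (Q + Q))/(-8 + 45) = (-134 + 2*Q)/37 = (-134 + 2*Q)*(1/37) = -134/37 + 2*Q/37)
-t(k(M(2)*(-1), 17)) = -(-134/37 + (2/37)*(-10)) = -(-134/37 - 20/37) = -1*(-154/37) = 154/37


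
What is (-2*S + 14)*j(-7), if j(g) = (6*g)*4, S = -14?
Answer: -7056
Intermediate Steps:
j(g) = 24*g
(-2*S + 14)*j(-7) = (-2*(-14) + 14)*(24*(-7)) = (28 + 14)*(-168) = 42*(-168) = -7056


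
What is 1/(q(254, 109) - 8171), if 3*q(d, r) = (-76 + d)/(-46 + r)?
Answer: -189/1544141 ≈ -0.00012240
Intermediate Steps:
q(d, r) = (-76 + d)/(3*(-46 + r)) (q(d, r) = ((-76 + d)/(-46 + r))/3 = (-76 + d)/(3*(-46 + r)))
1/(q(254, 109) - 8171) = 1/((-76 + 254)/(3*(-46 + 109)) - 8171) = 1/((⅓)*178/63 - 8171) = 1/((⅓)*(1/63)*178 - 8171) = 1/(178/189 - 8171) = 1/(-1544141/189) = -189/1544141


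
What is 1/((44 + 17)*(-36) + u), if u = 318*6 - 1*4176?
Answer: -1/4464 ≈ -0.00022401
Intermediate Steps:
u = -2268 (u = 1908 - 4176 = -2268)
1/((44 + 17)*(-36) + u) = 1/((44 + 17)*(-36) - 2268) = 1/(61*(-36) - 2268) = 1/(-2196 - 2268) = 1/(-4464) = -1/4464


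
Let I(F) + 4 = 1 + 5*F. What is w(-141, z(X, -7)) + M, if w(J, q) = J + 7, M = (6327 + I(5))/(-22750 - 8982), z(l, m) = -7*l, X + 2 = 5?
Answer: -4258437/31732 ≈ -134.20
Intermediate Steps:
X = 3 (X = -2 + 5 = 3)
I(F) = -3 + 5*F (I(F) = -4 + (1 + 5*F) = -3 + 5*F)
M = -6349/31732 (M = (6327 + (-3 + 5*5))/(-22750 - 8982) = (6327 + (-3 + 25))/(-31732) = (6327 + 22)*(-1/31732) = 6349*(-1/31732) = -6349/31732 ≈ -0.20008)
w(J, q) = 7 + J
w(-141, z(X, -7)) + M = (7 - 141) - 6349/31732 = -134 - 6349/31732 = -4258437/31732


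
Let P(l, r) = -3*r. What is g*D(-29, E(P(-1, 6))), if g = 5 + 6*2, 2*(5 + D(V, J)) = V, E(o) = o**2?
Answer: -663/2 ≈ -331.50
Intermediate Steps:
D(V, J) = -5 + V/2
g = 17 (g = 5 + 12 = 17)
g*D(-29, E(P(-1, 6))) = 17*(-5 + (1/2)*(-29)) = 17*(-5 - 29/2) = 17*(-39/2) = -663/2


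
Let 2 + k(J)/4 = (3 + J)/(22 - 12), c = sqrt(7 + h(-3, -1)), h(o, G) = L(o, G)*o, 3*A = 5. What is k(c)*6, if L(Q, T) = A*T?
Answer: -204/5 + 24*sqrt(3)/5 ≈ -32.486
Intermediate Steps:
A = 5/3 (A = (1/3)*5 = 5/3 ≈ 1.6667)
L(Q, T) = 5*T/3
h(o, G) = 5*G*o/3 (h(o, G) = (5*G/3)*o = 5*G*o/3)
c = 2*sqrt(3) (c = sqrt(7 + (5/3)*(-1)*(-3)) = sqrt(7 + 5) = sqrt(12) = 2*sqrt(3) ≈ 3.4641)
k(J) = -34/5 + 2*J/5 (k(J) = -8 + 4*((3 + J)/(22 - 12)) = -8 + 4*((3 + J)/10) = -8 + 4*((3 + J)*(1/10)) = -8 + 4*(3/10 + J/10) = -8 + (6/5 + 2*J/5) = -34/5 + 2*J/5)
k(c)*6 = (-34/5 + 2*(2*sqrt(3))/5)*6 = (-34/5 + 4*sqrt(3)/5)*6 = -204/5 + 24*sqrt(3)/5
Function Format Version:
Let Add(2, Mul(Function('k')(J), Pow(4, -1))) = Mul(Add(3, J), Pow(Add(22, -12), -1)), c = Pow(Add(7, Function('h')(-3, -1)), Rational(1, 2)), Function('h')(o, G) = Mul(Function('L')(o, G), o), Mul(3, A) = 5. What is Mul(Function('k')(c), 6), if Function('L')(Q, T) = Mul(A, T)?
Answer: Add(Rational(-204, 5), Mul(Rational(24, 5), Pow(3, Rational(1, 2)))) ≈ -32.486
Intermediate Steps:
A = Rational(5, 3) (A = Mul(Rational(1, 3), 5) = Rational(5, 3) ≈ 1.6667)
Function('L')(Q, T) = Mul(Rational(5, 3), T)
Function('h')(o, G) = Mul(Rational(5, 3), G, o) (Function('h')(o, G) = Mul(Mul(Rational(5, 3), G), o) = Mul(Rational(5, 3), G, o))
c = Mul(2, Pow(3, Rational(1, 2))) (c = Pow(Add(7, Mul(Rational(5, 3), -1, -3)), Rational(1, 2)) = Pow(Add(7, 5), Rational(1, 2)) = Pow(12, Rational(1, 2)) = Mul(2, Pow(3, Rational(1, 2))) ≈ 3.4641)
Function('k')(J) = Add(Rational(-34, 5), Mul(Rational(2, 5), J)) (Function('k')(J) = Add(-8, Mul(4, Mul(Add(3, J), Pow(Add(22, -12), -1)))) = Add(-8, Mul(4, Mul(Add(3, J), Pow(10, -1)))) = Add(-8, Mul(4, Mul(Add(3, J), Rational(1, 10)))) = Add(-8, Mul(4, Add(Rational(3, 10), Mul(Rational(1, 10), J)))) = Add(-8, Add(Rational(6, 5), Mul(Rational(2, 5), J))) = Add(Rational(-34, 5), Mul(Rational(2, 5), J)))
Mul(Function('k')(c), 6) = Mul(Add(Rational(-34, 5), Mul(Rational(2, 5), Mul(2, Pow(3, Rational(1, 2))))), 6) = Mul(Add(Rational(-34, 5), Mul(Rational(4, 5), Pow(3, Rational(1, 2)))), 6) = Add(Rational(-204, 5), Mul(Rational(24, 5), Pow(3, Rational(1, 2))))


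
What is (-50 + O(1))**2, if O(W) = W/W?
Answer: 2401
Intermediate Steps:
O(W) = 1
(-50 + O(1))**2 = (-50 + 1)**2 = (-49)**2 = 2401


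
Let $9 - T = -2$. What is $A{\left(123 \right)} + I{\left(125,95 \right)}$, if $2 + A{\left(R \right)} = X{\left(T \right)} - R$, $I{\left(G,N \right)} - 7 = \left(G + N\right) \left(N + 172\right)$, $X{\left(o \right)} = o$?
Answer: $58633$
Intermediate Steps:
$T = 11$ ($T = 9 - -2 = 9 + 2 = 11$)
$I{\left(G,N \right)} = 7 + \left(172 + N\right) \left(G + N\right)$ ($I{\left(G,N \right)} = 7 + \left(G + N\right) \left(N + 172\right) = 7 + \left(G + N\right) \left(172 + N\right) = 7 + \left(172 + N\right) \left(G + N\right)$)
$A{\left(R \right)} = 9 - R$ ($A{\left(R \right)} = -2 - \left(-11 + R\right) = 9 - R$)
$A{\left(123 \right)} + I{\left(125,95 \right)} = \left(9 - 123\right) + \left(7 + 95^{2} + 172 \cdot 125 + 172 \cdot 95 + 125 \cdot 95\right) = \left(9 - 123\right) + \left(7 + 9025 + 21500 + 16340 + 11875\right) = -114 + 58747 = 58633$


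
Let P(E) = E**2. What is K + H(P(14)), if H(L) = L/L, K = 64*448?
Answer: 28673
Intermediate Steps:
K = 28672
H(L) = 1
K + H(P(14)) = 28672 + 1 = 28673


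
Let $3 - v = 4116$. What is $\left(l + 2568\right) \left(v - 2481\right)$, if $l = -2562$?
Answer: $-39564$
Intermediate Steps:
$v = -4113$ ($v = 3 - 4116 = -4113$)
$\left(l + 2568\right) \left(v - 2481\right) = \left(-2562 + 2568\right) \left(-4113 - 2481\right) = 6 \left(-6594\right) = -39564$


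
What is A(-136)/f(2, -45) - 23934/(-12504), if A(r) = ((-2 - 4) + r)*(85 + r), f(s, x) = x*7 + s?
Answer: -13843771/652292 ≈ -21.223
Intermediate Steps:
f(s, x) = s + 7*x (f(s, x) = 7*x + s = s + 7*x)
A(r) = (-6 + r)*(85 + r)
A(-136)/f(2, -45) - 23934/(-12504) = (-510 + (-136)**2 + 79*(-136))/(2 + 7*(-45)) - 23934/(-12504) = (-510 + 18496 - 10744)/(2 - 315) - 23934*(-1/12504) = 7242/(-313) + 3989/2084 = 7242*(-1/313) + 3989/2084 = -7242/313 + 3989/2084 = -13843771/652292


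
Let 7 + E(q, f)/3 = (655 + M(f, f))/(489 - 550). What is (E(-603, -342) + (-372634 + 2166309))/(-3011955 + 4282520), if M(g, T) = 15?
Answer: 109410884/77504465 ≈ 1.4117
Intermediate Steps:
E(q, f) = -3291/61 (E(q, f) = -21 + 3*((655 + 15)/(489 - 550)) = -21 + 3*(670/(-61)) = -21 + 3*(670*(-1/61)) = -21 + 3*(-670/61) = -21 - 2010/61 = -3291/61)
(E(-603, -342) + (-372634 + 2166309))/(-3011955 + 4282520) = (-3291/61 + (-372634 + 2166309))/(-3011955 + 4282520) = (-3291/61 + 1793675)/1270565 = (109410884/61)*(1/1270565) = 109410884/77504465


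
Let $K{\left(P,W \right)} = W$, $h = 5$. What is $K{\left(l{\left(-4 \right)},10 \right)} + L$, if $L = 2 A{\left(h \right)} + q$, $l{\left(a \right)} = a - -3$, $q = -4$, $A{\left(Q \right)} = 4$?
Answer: $14$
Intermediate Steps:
$l{\left(a \right)} = 3 + a$ ($l{\left(a \right)} = a + 3 = 3 + a$)
$L = 4$ ($L = 2 \cdot 4 - 4 = 8 - 4 = 4$)
$K{\left(l{\left(-4 \right)},10 \right)} + L = 10 + 4 = 14$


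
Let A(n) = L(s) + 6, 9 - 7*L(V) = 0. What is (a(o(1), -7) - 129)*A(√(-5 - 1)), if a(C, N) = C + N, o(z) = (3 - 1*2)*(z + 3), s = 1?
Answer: -6732/7 ≈ -961.71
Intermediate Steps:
L(V) = 9/7 (L(V) = 9/7 - ⅐*0 = 9/7 + 0 = 9/7)
o(z) = 3 + z (o(z) = (3 - 2)*(3 + z) = 1*(3 + z) = 3 + z)
A(n) = 51/7 (A(n) = 9/7 + 6 = 51/7)
(a(o(1), -7) - 129)*A(√(-5 - 1)) = (((3 + 1) - 7) - 129)*(51/7) = ((4 - 7) - 129)*(51/7) = (-3 - 129)*(51/7) = -132*51/7 = -6732/7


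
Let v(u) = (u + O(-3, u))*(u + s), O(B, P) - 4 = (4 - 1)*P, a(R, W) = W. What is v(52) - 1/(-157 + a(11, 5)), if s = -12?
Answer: 1288961/152 ≈ 8480.0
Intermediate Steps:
O(B, P) = 4 + 3*P (O(B, P) = 4 + (4 - 1)*P = 4 + 3*P)
v(u) = (-12 + u)*(4 + 4*u) (v(u) = (u + (4 + 3*u))*(u - 12) = (4 + 4*u)*(-12 + u) = (-12 + u)*(4 + 4*u))
v(52) - 1/(-157 + a(11, 5)) = (-48 - 44*52 + 4*52²) - 1/(-157 + 5) = (-48 - 2288 + 4*2704) - 1/(-152) = (-48 - 2288 + 10816) - 1*(-1/152) = 8480 + 1/152 = 1288961/152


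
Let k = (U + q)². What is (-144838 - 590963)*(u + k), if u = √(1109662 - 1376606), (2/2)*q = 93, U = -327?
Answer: -40289519556 - 5886408*I*√4171 ≈ -4.029e+10 - 3.8016e+8*I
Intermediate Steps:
q = 93
u = 8*I*√4171 (u = √(-266944) = 8*I*√4171 ≈ 516.67*I)
k = 54756 (k = (-327 + 93)² = (-234)² = 54756)
(-144838 - 590963)*(u + k) = (-144838 - 590963)*(8*I*√4171 + 54756) = -735801*(54756 + 8*I*√4171) = -40289519556 - 5886408*I*√4171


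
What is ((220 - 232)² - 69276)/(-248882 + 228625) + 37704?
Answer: 763839060/20257 ≈ 37707.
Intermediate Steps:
((220 - 232)² - 69276)/(-248882 + 228625) + 37704 = ((-12)² - 69276)/(-20257) + 37704 = (144 - 69276)*(-1/20257) + 37704 = -69132*(-1/20257) + 37704 = 69132/20257 + 37704 = 763839060/20257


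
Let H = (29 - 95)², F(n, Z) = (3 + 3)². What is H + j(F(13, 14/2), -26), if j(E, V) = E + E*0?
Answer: 4392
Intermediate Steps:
F(n, Z) = 36 (F(n, Z) = 6² = 36)
H = 4356 (H = (-66)² = 4356)
j(E, V) = E (j(E, V) = E + 0 = E)
H + j(F(13, 14/2), -26) = 4356 + 36 = 4392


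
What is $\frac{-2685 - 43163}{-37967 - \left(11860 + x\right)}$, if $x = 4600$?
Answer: $\frac{45848}{54427} \approx 0.84238$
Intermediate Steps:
$\frac{-2685 - 43163}{-37967 - \left(11860 + x\right)} = \frac{-2685 - 43163}{-37967 - 16460} = - \frac{45848}{-37967 - 16460} = - \frac{45848}{-54427} = \left(-45848\right) \left(- \frac{1}{54427}\right) = \frac{45848}{54427}$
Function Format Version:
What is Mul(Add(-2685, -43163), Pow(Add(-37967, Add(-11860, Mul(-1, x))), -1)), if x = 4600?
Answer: Rational(45848, 54427) ≈ 0.84238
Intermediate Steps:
Mul(Add(-2685, -43163), Pow(Add(-37967, Add(-11860, Mul(-1, x))), -1)) = Mul(Add(-2685, -43163), Pow(Add(-37967, Add(-11860, Mul(-1, 4600))), -1)) = Mul(-45848, Pow(Add(-37967, Add(-11860, -4600)), -1)) = Mul(-45848, Pow(Add(-37967, -16460), -1)) = Mul(-45848, Pow(-54427, -1)) = Mul(-45848, Rational(-1, 54427)) = Rational(45848, 54427)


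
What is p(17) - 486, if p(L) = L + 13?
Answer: -456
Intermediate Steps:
p(L) = 13 + L
p(17) - 486 = (13 + 17) - 486 = 30 - 486 = -456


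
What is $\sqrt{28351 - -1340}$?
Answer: $3 \sqrt{3299} \approx 172.31$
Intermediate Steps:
$\sqrt{28351 - -1340} = \sqrt{28351 + \left(-11808 + 13148\right)} = \sqrt{28351 + 1340} = \sqrt{29691} = 3 \sqrt{3299}$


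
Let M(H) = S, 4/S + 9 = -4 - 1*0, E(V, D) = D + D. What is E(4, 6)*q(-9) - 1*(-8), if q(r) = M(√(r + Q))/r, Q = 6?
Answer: 328/39 ≈ 8.4103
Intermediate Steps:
E(V, D) = 2*D
S = -4/13 (S = 4/(-9 + (-4 - 1*0)) = 4/(-9 + (-4 + 0)) = 4/(-9 - 4) = 4/(-13) = 4*(-1/13) = -4/13 ≈ -0.30769)
M(H) = -4/13
q(r) = -4/(13*r)
E(4, 6)*q(-9) - 1*(-8) = (2*6)*(-4/13/(-9)) - 1*(-8) = 12*(-4/13*(-⅑)) + 8 = 12*(4/117) + 8 = 16/39 + 8 = 328/39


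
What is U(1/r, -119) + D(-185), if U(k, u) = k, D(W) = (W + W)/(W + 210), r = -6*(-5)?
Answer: -443/30 ≈ -14.767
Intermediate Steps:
r = 30
D(W) = 2*W/(210 + W) (D(W) = (2*W)/(210 + W) = 2*W/(210 + W))
U(1/r, -119) + D(-185) = 1/30 + 2*(-185)/(210 - 185) = 1/30 + 2*(-185)/25 = 1/30 + 2*(-185)*(1/25) = 1/30 - 74/5 = -443/30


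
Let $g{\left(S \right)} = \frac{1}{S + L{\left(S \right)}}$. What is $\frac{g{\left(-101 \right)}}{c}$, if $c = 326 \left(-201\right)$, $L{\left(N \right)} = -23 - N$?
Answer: $\frac{1}{1507098} \approx 6.6353 \cdot 10^{-7}$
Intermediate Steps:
$g{\left(S \right)} = - \frac{1}{23}$ ($g{\left(S \right)} = \frac{1}{S - \left(23 + S\right)} = \frac{1}{-23} = - \frac{1}{23}$)
$c = -65526$
$\frac{g{\left(-101 \right)}}{c} = - \frac{1}{23 \left(-65526\right)} = \left(- \frac{1}{23}\right) \left(- \frac{1}{65526}\right) = \frac{1}{1507098}$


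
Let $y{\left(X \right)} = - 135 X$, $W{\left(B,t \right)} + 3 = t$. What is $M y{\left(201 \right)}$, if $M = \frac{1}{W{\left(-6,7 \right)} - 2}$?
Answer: $- \frac{27135}{2} \approx -13568.0$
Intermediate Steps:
$W{\left(B,t \right)} = -3 + t$
$M = \frac{1}{2}$ ($M = \frac{1}{\left(-3 + 7\right) - 2} = \frac{1}{4 - 2} = \frac{1}{2} \approx 0.5$)
$M y{\left(201 \right)} = \frac{\left(-135\right) 201}{2} = \frac{1}{2} \left(-27135\right) = - \frac{27135}{2}$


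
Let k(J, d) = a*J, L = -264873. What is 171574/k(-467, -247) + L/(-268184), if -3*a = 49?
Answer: 20585899101/876693496 ≈ 23.481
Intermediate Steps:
a = -49/3 (a = -⅓*49 = -49/3 ≈ -16.333)
k(J, d) = -49*J/3
171574/k(-467, -247) + L/(-268184) = 171574/((-49/3*(-467))) - 264873/(-268184) = 171574/(22883/3) - 264873*(-1/268184) = 171574*(3/22883) + 37839/38312 = 514722/22883 + 37839/38312 = 20585899101/876693496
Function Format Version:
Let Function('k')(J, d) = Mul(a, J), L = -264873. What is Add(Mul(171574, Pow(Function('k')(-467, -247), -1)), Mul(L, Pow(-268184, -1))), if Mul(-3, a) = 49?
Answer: Rational(20585899101, 876693496) ≈ 23.481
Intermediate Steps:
a = Rational(-49, 3) (a = Mul(Rational(-1, 3), 49) = Rational(-49, 3) ≈ -16.333)
Function('k')(J, d) = Mul(Rational(-49, 3), J)
Add(Mul(171574, Pow(Function('k')(-467, -247), -1)), Mul(L, Pow(-268184, -1))) = Add(Mul(171574, Pow(Mul(Rational(-49, 3), -467), -1)), Mul(-264873, Pow(-268184, -1))) = Add(Mul(171574, Pow(Rational(22883, 3), -1)), Mul(-264873, Rational(-1, 268184))) = Add(Mul(171574, Rational(3, 22883)), Rational(37839, 38312)) = Add(Rational(514722, 22883), Rational(37839, 38312)) = Rational(20585899101, 876693496)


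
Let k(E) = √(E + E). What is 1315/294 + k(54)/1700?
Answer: 1315/294 + 3*√3/850 ≈ 4.4789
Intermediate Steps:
k(E) = √2*√E (k(E) = √(2*E) = √2*√E)
1315/294 + k(54)/1700 = 1315/294 + (√2*√54)/1700 = 1315*(1/294) + (√2*(3*√6))*(1/1700) = 1315/294 + (6*√3)*(1/1700) = 1315/294 + 3*√3/850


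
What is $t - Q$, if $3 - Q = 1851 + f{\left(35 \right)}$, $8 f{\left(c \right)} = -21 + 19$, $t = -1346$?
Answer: $\frac{2007}{4} \approx 501.75$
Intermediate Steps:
$f{\left(c \right)} = - \frac{1}{4}$ ($f{\left(c \right)} = \frac{-21 + 19}{8} = \frac{1}{8} \left(-2\right) = - \frac{1}{4}$)
$Q = - \frac{7391}{4}$ ($Q = 3 - \left(1851 - \frac{1}{4}\right) = 3 - \frac{7403}{4} = - \frac{7391}{4} \approx -1847.8$)
$t - Q = -1346 - - \frac{7391}{4} = -1346 + \frac{7391}{4} = \frac{2007}{4}$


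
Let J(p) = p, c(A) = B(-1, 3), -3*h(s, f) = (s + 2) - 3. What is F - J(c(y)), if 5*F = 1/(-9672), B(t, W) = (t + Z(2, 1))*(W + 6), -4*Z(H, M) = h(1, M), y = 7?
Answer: 435239/48360 ≈ 9.0000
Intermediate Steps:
h(s, f) = ⅓ - s/3 (h(s, f) = -((s + 2) - 3)/3 = -((2 + s) - 3)/3 = -(-1 + s)/3 = ⅓ - s/3)
Z(H, M) = 0 (Z(H, M) = -(⅓ - ⅓*1)/4 = -(⅓ - ⅓)/4 = -¼*0 = 0)
B(t, W) = t*(6 + W) (B(t, W) = (t + 0)*(W + 6) = t*(6 + W))
c(A) = -9 (c(A) = -(6 + 3) = -1*9 = -9)
F = -1/48360 (F = (⅕)/(-9672) = (⅕)*(-1/9672) = -1/48360 ≈ -2.0678e-5)
F - J(c(y)) = -1/48360 - 1*(-9) = -1/48360 + 9 = 435239/48360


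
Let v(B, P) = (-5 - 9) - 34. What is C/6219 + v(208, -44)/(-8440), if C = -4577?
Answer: -4791421/6561045 ≈ -0.73028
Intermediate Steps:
v(B, P) = -48 (v(B, P) = -14 - 34 = -48)
C/6219 + v(208, -44)/(-8440) = -4577/6219 - 48/(-8440) = -4577*1/6219 - 48*(-1/8440) = -4577/6219 + 6/1055 = -4791421/6561045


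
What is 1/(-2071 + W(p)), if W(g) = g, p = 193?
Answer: -1/1878 ≈ -0.00053248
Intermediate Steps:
1/(-2071 + W(p)) = 1/(-2071 + 193) = 1/(-1878) = -1/1878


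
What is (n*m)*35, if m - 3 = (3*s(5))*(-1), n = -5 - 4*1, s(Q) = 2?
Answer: 945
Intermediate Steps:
n = -9 (n = -5 - 4 = -9)
m = -3 (m = 3 + (3*2)*(-1) = 3 + 6*(-1) = 3 - 6 = -3)
(n*m)*35 = -9*(-3)*35 = 27*35 = 945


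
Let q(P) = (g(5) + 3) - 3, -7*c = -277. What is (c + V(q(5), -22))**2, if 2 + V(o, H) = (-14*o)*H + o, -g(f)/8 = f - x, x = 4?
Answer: 290395681/49 ≈ 5.9264e+6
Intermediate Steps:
g(f) = 32 - 8*f (g(f) = -8*(f - 1*4) = -8*(f - 4) = -8*(-4 + f) = 32 - 8*f)
c = 277/7 (c = -1/7*(-277) = 277/7 ≈ 39.571)
q(P) = -8 (q(P) = ((32 - 8*5) + 3) - 3 = ((32 - 40) + 3) - 3 = (-8 + 3) - 3 = -5 - 3 = -8)
V(o, H) = -2 + o - 14*H*o (V(o, H) = -2 + ((-14*o)*H + o) = -2 + (-14*H*o + o) = -2 + (o - 14*H*o) = -2 + o - 14*H*o)
(c + V(q(5), -22))**2 = (277/7 + (-2 - 8 - 14*(-22)*(-8)))**2 = (277/7 + (-2 - 8 - 2464))**2 = (277/7 - 2474)**2 = (-17041/7)**2 = 290395681/49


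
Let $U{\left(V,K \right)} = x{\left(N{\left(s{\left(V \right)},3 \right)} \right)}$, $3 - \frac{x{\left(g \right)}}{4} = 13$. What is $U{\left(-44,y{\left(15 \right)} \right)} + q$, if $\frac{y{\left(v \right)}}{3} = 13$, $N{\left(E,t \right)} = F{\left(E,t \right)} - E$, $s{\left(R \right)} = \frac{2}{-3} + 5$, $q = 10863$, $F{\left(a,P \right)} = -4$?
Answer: $10823$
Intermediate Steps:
$s{\left(R \right)} = \frac{13}{3}$ ($s{\left(R \right)} = 2 \left(- \frac{1}{3}\right) + 5 = - \frac{2}{3} + 5 = \frac{13}{3}$)
$N{\left(E,t \right)} = -4 - E$
$x{\left(g \right)} = -40$ ($x{\left(g \right)} = 12 - 52 = -40$)
$y{\left(v \right)} = 39$ ($y{\left(v \right)} = 3 \cdot 13 = 39$)
$U{\left(V,K \right)} = -40$
$U{\left(-44,y{\left(15 \right)} \right)} + q = -40 + 10863 = 10823$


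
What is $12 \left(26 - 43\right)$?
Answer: $-204$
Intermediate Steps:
$12 \left(26 - 43\right) = 12 \left(-17\right) = -204$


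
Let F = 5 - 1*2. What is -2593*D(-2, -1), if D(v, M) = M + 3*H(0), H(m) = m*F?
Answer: 2593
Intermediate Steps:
F = 3 (F = 5 - 2 = 3)
H(m) = 3*m (H(m) = m*3 = 3*m)
D(v, M) = M (D(v, M) = M + 3*(3*0) = M + 3*0 = M + 0 = M)
-2593*D(-2, -1) = -2593*(-1) = 2593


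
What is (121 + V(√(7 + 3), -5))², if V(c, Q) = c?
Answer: (121 + √10)² ≈ 15416.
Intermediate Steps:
(121 + V(√(7 + 3), -5))² = (121 + √(7 + 3))² = (121 + √10)²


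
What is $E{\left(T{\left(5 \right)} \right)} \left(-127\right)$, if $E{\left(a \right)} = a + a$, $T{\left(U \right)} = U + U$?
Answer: $-2540$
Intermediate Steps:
$T{\left(U \right)} = 2 U$
$E{\left(a \right)} = 2 a$
$E{\left(T{\left(5 \right)} \right)} \left(-127\right) = 2 \cdot 2 \cdot 5 \left(-127\right) = 2 \cdot 10 \left(-127\right) = 20 \left(-127\right) = -2540$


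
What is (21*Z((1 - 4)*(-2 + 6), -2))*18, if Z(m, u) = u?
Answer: -756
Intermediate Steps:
(21*Z((1 - 4)*(-2 + 6), -2))*18 = (21*(-2))*18 = -42*18 = -756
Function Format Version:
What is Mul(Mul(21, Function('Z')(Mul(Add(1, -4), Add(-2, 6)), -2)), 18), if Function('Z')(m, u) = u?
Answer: -756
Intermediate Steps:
Mul(Mul(21, Function('Z')(Mul(Add(1, -4), Add(-2, 6)), -2)), 18) = Mul(Mul(21, -2), 18) = Mul(-42, 18) = -756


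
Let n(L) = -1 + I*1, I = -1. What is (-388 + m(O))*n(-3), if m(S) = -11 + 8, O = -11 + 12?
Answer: 782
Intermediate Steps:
n(L) = -2 (n(L) = -1 - 1*1 = -1 - 1 = -2)
O = 1
m(S) = -3
(-388 + m(O))*n(-3) = (-388 - 3)*(-2) = -391*(-2) = 782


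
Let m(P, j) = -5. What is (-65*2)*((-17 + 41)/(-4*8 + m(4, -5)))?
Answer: 3120/37 ≈ 84.324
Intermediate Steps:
(-65*2)*((-17 + 41)/(-4*8 + m(4, -5))) = (-65*2)*((-17 + 41)/(-4*8 - 5)) = -3120/(-32 - 5) = -3120/(-37) = -3120*(-1)/37 = -130*(-24/37) = 3120/37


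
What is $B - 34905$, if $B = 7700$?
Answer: $-27205$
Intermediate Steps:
$B - 34905 = 7700 - 34905 = -27205$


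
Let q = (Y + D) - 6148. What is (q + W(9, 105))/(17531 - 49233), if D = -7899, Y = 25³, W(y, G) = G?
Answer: -153/2882 ≈ -0.053088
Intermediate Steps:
Y = 15625
q = 1578 (q = (15625 - 7899) - 6148 = 7726 - 6148 = 1578)
(q + W(9, 105))/(17531 - 49233) = (1578 + 105)/(17531 - 49233) = 1683/(-31702) = 1683*(-1/31702) = -153/2882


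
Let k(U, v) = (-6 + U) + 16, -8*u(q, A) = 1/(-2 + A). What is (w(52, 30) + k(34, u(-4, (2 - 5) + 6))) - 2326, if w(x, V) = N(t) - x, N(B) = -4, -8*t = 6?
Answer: -2338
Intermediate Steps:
t = -3/4 (t = -1/8*6 = -3/4 ≈ -0.75000)
u(q, A) = -1/(8*(-2 + A))
k(U, v) = 10 + U
w(x, V) = -4 - x
(w(52, 30) + k(34, u(-4, (2 - 5) + 6))) - 2326 = ((-4 - 1*52) + (10 + 34)) - 2326 = ((-4 - 52) + 44) - 2326 = (-56 + 44) - 2326 = -12 - 2326 = -2338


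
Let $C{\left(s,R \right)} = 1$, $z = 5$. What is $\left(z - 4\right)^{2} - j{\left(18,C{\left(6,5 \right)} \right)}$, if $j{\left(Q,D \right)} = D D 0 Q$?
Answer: $1$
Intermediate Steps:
$j{\left(Q,D \right)} = 0$ ($j{\left(Q,D \right)} = D^{2} \cdot 0 Q = 0 Q = 0$)
$\left(z - 4\right)^{2} - j{\left(18,C{\left(6,5 \right)} \right)} = \left(5 - 4\right)^{2} - 0 = 1^{2} + 0 = 1 + 0 = 1$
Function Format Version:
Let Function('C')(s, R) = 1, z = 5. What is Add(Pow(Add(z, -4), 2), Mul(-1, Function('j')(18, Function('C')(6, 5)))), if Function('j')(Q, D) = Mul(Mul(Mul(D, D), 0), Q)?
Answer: 1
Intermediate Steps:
Function('j')(Q, D) = 0 (Function('j')(Q, D) = Mul(Mul(Pow(D, 2), 0), Q) = Mul(0, Q) = 0)
Add(Pow(Add(z, -4), 2), Mul(-1, Function('j')(18, Function('C')(6, 5)))) = Add(Pow(Add(5, -4), 2), Mul(-1, 0)) = Add(Pow(1, 2), 0) = Add(1, 0) = 1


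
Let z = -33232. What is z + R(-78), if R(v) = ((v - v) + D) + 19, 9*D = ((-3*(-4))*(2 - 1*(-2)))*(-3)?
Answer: -33229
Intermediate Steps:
D = -16 (D = (((-3*(-4))*(2 - 1*(-2)))*(-3))/9 = ((12*(2 + 2))*(-3))/9 = ((12*4)*(-3))/9 = (48*(-3))/9 = (⅑)*(-144) = -16)
R(v) = 3 (R(v) = ((v - v) - 16) + 19 = (0 - 16) + 19 = -16 + 19 = 3)
z + R(-78) = -33232 + 3 = -33229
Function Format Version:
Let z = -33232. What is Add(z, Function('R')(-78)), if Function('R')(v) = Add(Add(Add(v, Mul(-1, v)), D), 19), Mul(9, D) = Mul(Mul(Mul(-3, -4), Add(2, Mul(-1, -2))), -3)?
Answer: -33229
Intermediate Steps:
D = -16 (D = Mul(Rational(1, 9), Mul(Mul(Mul(-3, -4), Add(2, Mul(-1, -2))), -3)) = Mul(Rational(1, 9), Mul(Mul(12, Add(2, 2)), -3)) = Mul(Rational(1, 9), Mul(Mul(12, 4), -3)) = Mul(Rational(1, 9), Mul(48, -3)) = Mul(Rational(1, 9), -144) = -16)
Function('R')(v) = 3 (Function('R')(v) = Add(Add(Add(v, Mul(-1, v)), -16), 19) = Add(Add(0, -16), 19) = Add(-16, 19) = 3)
Add(z, Function('R')(-78)) = Add(-33232, 3) = -33229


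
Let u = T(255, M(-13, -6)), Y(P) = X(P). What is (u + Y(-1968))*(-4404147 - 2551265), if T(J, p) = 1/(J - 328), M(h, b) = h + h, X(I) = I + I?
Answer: 1998491574548/73 ≈ 2.7377e+10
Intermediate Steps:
X(I) = 2*I
Y(P) = 2*P
M(h, b) = 2*h
T(J, p) = 1/(-328 + J)
u = -1/73 (u = 1/(-328 + 255) = 1/(-73) = -1/73 ≈ -0.013699)
(u + Y(-1968))*(-4404147 - 2551265) = (-1/73 + 2*(-1968))*(-4404147 - 2551265) = (-1/73 - 3936)*(-6955412) = -287329/73*(-6955412) = 1998491574548/73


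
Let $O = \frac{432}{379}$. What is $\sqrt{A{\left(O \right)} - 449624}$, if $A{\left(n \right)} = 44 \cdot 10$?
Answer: $4 i \sqrt{28074} \approx 670.21 i$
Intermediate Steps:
$O = \frac{432}{379}$ ($O = 432 \cdot \frac{1}{379} = \frac{432}{379} \approx 1.1398$)
$A{\left(n \right)} = 440$
$\sqrt{A{\left(O \right)} - 449624} = \sqrt{440 - 449624} = \sqrt{-449184} = 4 i \sqrt{28074}$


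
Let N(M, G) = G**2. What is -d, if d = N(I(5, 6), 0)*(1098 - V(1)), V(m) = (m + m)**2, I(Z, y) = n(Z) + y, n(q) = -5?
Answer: 0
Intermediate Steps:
I(Z, y) = -5 + y
V(m) = 4*m**2 (V(m) = (2*m)**2 = 4*m**2)
d = 0 (d = 0**2*(1098 - 4*1**2) = 0*(1098 - 4) = 0*1094 = 0)
-d = -1*0 = 0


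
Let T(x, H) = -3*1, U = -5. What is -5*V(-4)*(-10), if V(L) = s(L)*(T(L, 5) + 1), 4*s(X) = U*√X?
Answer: 250*I ≈ 250.0*I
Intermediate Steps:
s(X) = -5*√X/4 (s(X) = (-5*√X)/4 = -5*√X/4)
T(x, H) = -3
V(L) = 5*√L/2 (V(L) = (-5*√L/4)*(-3 + 1) = -5*√L/4*(-2) = 5*√L/2)
-5*V(-4)*(-10) = -25*√(-4)/2*(-10) = -25*2*I/2*(-10) = -25*I*(-10) = 250*I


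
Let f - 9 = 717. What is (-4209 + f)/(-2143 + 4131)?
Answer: -3483/1988 ≈ -1.7520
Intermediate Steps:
f = 726 (f = 9 + 717 = 726)
(-4209 + f)/(-2143 + 4131) = (-4209 + 726)/(-2143 + 4131) = -3483/1988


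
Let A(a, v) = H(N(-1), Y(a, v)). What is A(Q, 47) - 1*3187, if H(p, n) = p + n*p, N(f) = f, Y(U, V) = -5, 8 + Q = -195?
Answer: -3183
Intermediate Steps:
Q = -203 (Q = -8 - 195 = -203)
A(a, v) = 4 (A(a, v) = -(1 - 5) = -1*(-4) = 4)
A(Q, 47) - 1*3187 = 4 - 1*3187 = 4 - 3187 = -3183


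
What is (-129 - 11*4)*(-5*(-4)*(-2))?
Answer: 6920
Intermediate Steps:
(-129 - 11*4)*(-5*(-4)*(-2)) = (-129 - 44)*(20*(-2)) = -173*(-40) = 6920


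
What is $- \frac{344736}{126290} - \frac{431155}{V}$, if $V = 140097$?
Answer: $- \frac{51373522171}{8846425065} \approx -5.8073$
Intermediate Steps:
$- \frac{344736}{126290} - \frac{431155}{V} = - \frac{344736}{126290} - \frac{431155}{140097} = \left(-344736\right) \frac{1}{126290} - \frac{431155}{140097} = - \frac{172368}{63145} - \frac{431155}{140097} = - \frac{51373522171}{8846425065}$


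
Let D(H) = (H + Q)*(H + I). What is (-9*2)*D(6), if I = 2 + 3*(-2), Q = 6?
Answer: -432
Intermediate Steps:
I = -4 (I = 2 - 6 = -4)
D(H) = (-4 + H)*(6 + H) (D(H) = (H + 6)*(H - 4) = (6 + H)*(-4 + H) = (-4 + H)*(6 + H))
(-9*2)*D(6) = (-9*2)*(-24 + 6² + 2*6) = -18*(-24 + 36 + 12) = -18*24 = -432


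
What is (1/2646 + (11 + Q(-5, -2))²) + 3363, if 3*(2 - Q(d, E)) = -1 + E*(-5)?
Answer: 9163099/2646 ≈ 3463.0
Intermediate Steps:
Q(d, E) = 7/3 + 5*E/3 (Q(d, E) = 2 - (-1 + E*(-5))/3 = 2 - (-1 - 5*E)/3 = 2 + (⅓ + 5*E/3) = 7/3 + 5*E/3)
(1/2646 + (11 + Q(-5, -2))²) + 3363 = (1/2646 + (11 + (7/3 + (5/3)*(-2)))²) + 3363 = (1/2646 + (11 + (7/3 - 10/3))²) + 3363 = (1/2646 + (11 - 1)²) + 3363 = (1/2646 + 10²) + 3363 = (1/2646 + 100) + 3363 = 264601/2646 + 3363 = 9163099/2646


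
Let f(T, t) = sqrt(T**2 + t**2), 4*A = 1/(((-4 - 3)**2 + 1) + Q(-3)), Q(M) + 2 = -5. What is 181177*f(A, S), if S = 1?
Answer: 181177*sqrt(29585)/172 ≈ 1.8118e+5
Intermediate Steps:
Q(M) = -7 (Q(M) = -2 - 5 = -7)
A = 1/172 (A = 1/(4*(((-4 - 3)**2 + 1) - 7)) = 1/(4*(((-7)**2 + 1) - 7)) = 1/(4*((49 + 1) - 7)) = 1/(4*(50 - 7)) = (1/4)/43 = (1/4)*(1/43) = 1/172 ≈ 0.0058140)
181177*f(A, S) = 181177*sqrt((1/172)**2 + 1**2) = 181177*sqrt(1/29584 + 1) = 181177*sqrt(29585/29584) = 181177*(sqrt(29585)/172) = 181177*sqrt(29585)/172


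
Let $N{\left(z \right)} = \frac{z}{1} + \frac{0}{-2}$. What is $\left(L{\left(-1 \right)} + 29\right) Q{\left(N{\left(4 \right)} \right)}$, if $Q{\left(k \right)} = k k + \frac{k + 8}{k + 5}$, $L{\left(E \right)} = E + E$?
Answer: $468$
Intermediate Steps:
$L{\left(E \right)} = 2 E$
$N{\left(z \right)} = z$ ($N{\left(z \right)} = z 1 + 0 \left(- \frac{1}{2}\right) = z + 0 = z$)
$Q{\left(k \right)} = k^{2} + \frac{8 + k}{5 + k}$
$\left(L{\left(-1 \right)} + 29\right) Q{\left(N{\left(4 \right)} \right)} = \left(2 \left(-1\right) + 29\right) \frac{8 + 4 + 4^{3} + 5 \cdot 4^{2}}{5 + 4} = \left(-2 + 29\right) \frac{8 + 4 + 64 + 5 \cdot 16}{9} = 27 \frac{8 + 4 + 64 + 80}{9} = 27 \cdot \frac{1}{9} \cdot 156 = 27 \cdot \frac{52}{3} = 468$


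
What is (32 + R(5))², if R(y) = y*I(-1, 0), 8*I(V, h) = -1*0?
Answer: 1024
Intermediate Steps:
I(V, h) = 0 (I(V, h) = (-1*0)/8 = (⅛)*0 = 0)
R(y) = 0 (R(y) = y*0 = 0)
(32 + R(5))² = (32 + 0)² = 32² = 1024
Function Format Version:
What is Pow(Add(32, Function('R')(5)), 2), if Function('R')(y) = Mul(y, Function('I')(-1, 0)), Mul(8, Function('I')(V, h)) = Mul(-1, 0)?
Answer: 1024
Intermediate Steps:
Function('I')(V, h) = 0 (Function('I')(V, h) = Mul(Rational(1, 8), Mul(-1, 0)) = Mul(Rational(1, 8), 0) = 0)
Function('R')(y) = 0 (Function('R')(y) = Mul(y, 0) = 0)
Pow(Add(32, Function('R')(5)), 2) = Pow(Add(32, 0), 2) = Pow(32, 2) = 1024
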